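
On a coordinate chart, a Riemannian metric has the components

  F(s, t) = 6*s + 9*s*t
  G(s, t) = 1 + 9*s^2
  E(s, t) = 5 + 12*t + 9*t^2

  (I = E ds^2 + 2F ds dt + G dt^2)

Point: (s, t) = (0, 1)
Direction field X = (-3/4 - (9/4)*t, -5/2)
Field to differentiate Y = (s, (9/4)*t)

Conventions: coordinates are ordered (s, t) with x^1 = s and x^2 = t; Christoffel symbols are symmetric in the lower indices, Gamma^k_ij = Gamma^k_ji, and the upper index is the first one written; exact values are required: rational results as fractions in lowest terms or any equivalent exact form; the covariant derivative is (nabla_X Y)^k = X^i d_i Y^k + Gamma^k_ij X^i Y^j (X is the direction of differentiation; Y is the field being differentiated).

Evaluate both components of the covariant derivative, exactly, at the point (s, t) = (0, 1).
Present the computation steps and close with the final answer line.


E = 26, F = 0, G = 1 at the point
E_s = 0, E_t = 30, F_s = 15, F_t = 0, G_s = 0, G_t = 0
EG - F^2 = 26;  g^inv = (1/26) * [[1, 0], [0, 26]]
first-kind symbols [ij,l] = (1/2)(d_i g_jl + d_j g_il - d_l g_ij): [ss,s] = E_s/2 = 0, [ss,t] = F_s - E_t/2 = 0, [st,s] = E_t/2 = 15, [st,t] = G_s/2 = 0, [tt,s] = F_t - G_s/2 = 0, [tt,t] = G_t/2 = 0
Gamma^s_ij = (G*[ij,s] - F*[ij,t])/(EG - F^2), Gamma^t_ij = (E*[ij,t] - F*[ij,s])/(EG - F^2)
Gamma_sss = 0, Gamma_sst = 15/26, Gamma_stt = 0, Gamma_tss = 0, Gamma_tst = 0, Gamma_ttt = 0
X = (-3, -5/2), Y = (0, 9/4) at the point

Answer: (nabla_X Y)^s = -717/104, (nabla_X Y)^t = -45/8


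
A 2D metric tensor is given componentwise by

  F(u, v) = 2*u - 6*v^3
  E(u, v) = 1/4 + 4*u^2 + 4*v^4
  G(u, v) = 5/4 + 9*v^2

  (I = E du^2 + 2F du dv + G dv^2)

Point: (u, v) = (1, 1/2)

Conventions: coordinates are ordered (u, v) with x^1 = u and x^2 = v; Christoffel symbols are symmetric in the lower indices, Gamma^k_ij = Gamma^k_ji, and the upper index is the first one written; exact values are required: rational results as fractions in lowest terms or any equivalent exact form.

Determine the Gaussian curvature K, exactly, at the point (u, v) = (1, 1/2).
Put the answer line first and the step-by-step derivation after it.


Answer: K = -5632/51529

E = 9/2, F = 5/4, G = 7/2, EG - F^2 = 227/16 at the point
E_u = 8, E_v = 2, F_u = 2, F_v = -9/2, G_u = 0, G_v = 9
E_vv = 12, F_uv = 0, G_uu = 0
Evaluate Brioschi's two determinant matrices M1, M2 and divide by (EG - F^2)^2.
M1 = [[-E_vv/2 + F_uv - G_uu/2, E_u/2, F_u - E_v/2], [F_v - G_u/2, E, F], [G_v/2, F, G]] = [[-6, 4, 1], [-9/2, 9/2, 5/4], [9/2, 5/4, 7/2]]; det M1 = -51/2
M2 = [[0, E_v/2, G_u/2], [E_v/2, E, F], [G_u/2, F, G]] = [[0, 1, 0], [1, 9/2, 5/4], [0, 5/4, 7/2]]; det M2 = -7/2
det M1 - det M2 = -22; K = -22 / (227/16)^2 = -5632/51529


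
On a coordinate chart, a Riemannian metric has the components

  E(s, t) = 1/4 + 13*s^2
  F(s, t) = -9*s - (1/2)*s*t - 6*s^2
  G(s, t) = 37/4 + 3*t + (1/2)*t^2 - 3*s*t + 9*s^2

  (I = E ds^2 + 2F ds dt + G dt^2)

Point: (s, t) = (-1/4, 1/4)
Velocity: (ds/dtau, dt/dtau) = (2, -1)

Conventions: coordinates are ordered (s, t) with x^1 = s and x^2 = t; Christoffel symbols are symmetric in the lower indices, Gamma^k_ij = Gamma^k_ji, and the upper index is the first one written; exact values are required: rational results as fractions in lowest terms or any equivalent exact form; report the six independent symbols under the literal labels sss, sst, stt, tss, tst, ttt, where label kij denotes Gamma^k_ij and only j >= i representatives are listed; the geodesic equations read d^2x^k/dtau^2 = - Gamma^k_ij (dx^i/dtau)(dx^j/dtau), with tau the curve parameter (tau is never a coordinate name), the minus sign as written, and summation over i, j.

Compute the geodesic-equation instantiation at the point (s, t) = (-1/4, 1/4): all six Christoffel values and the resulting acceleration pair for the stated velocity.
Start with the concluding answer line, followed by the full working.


Answer: Gamma_sss = -23924/8009, Gamma_sst = 5124/8009, Gamma_stt = 26456/8009, Gamma_tss = -320/8009, Gamma_tst = -2856/8009, Gamma_ttt = -3192/8009; accelerations (d^2s/dtau^2, d^2t/dtau^2) = (89736/8009, -6952/8009)

E = 17/16, F = 61/32, G = 345/32 at the point
E_s = -13/2, E_t = 0, F_s = -49/8, F_t = 1/8, G_s = -21/4, G_t = 4
EG - F^2 = 8009/1024;  g^inv = (1024/8009) * [[345/32, -61/32], [-61/32, 17/16]]
first-kind symbols [ij,l] = (1/2)(d_i g_jl + d_j g_il - d_l g_ij): [ss,s] = E_s/2 = -13/4, [ss,t] = F_s - E_t/2 = -49/8, [st,s] = E_t/2 = 0, [st,t] = G_s/2 = -21/8, [tt,s] = F_t - G_s/2 = 11/4, [tt,t] = G_t/2 = 2
Gamma^s_ij = (G*[ij,s] - F*[ij,t])/(EG - F^2), Gamma^t_ij = (E*[ij,t] - F*[ij,s])/(EG - F^2)
Gamma_sss = -23924/8009, Gamma_sst = 5124/8009, Gamma_stt = 26456/8009, Gamma_tss = -320/8009, Gamma_tst = -2856/8009, Gamma_ttt = -3192/8009
d^2s/dtau^2 = -(Gamma_sss*(2)^2 + 2*Gamma_sst*(2)*(-1) + Gamma_stt*(-1)^2) = 89736/8009
d^2t/dtau^2 = -(Gamma_tss*(2)^2 + 2*Gamma_tst*(2)*(-1) + Gamma_ttt*(-1)^2) = -6952/8009


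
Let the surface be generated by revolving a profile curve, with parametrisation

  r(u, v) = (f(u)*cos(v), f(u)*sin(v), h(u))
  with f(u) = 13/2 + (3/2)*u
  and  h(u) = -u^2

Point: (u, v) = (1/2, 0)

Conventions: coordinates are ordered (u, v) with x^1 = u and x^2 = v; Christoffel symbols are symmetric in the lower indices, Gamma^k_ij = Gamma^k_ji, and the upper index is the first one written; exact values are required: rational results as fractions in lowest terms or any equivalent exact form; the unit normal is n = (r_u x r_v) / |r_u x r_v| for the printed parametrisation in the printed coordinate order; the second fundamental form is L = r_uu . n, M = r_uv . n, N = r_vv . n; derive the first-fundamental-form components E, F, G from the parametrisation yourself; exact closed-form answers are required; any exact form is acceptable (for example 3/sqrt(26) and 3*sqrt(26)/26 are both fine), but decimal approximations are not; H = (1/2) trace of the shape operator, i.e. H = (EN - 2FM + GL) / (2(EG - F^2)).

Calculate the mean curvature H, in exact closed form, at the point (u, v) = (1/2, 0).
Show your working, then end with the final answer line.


f = 29/4, f' = 3/2, f'' = 0, h' = -1, h'' = -2
E = 13/4, F = 0, G = 841/16; answer radicand W^2 = 13/4
unnormalised second-form numerators: l = -3, m = 0, n = -29/4; L = l/sqrt(13/4), and similarly M = m/sqrt(W^2), N = n/sqrt(W^2)
H = (E*n - 2*F*m + G*l) / (2*(EG - F^2)*sqrt(W^2)); E*n - 2*F*m + G*l = -725/4, EG - F^2 = 10933/64, so H = (-200/377)/sqrt(13/4)

Answer: H = -400*sqrt(13)/4901


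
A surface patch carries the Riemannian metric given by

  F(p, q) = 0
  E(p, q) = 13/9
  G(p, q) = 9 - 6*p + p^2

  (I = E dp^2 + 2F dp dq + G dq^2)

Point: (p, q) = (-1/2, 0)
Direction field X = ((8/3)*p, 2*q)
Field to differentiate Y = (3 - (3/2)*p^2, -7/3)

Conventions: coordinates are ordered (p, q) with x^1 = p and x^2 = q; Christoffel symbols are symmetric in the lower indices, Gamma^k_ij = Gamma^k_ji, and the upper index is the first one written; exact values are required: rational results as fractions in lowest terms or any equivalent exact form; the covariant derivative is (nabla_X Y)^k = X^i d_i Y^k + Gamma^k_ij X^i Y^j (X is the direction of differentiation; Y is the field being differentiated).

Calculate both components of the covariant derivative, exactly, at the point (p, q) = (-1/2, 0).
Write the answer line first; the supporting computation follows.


Answer: (nabla_X Y)^p = -2, (nabla_X Y)^q = -8/9

E = 13/9, F = 0, G = 49/4 at the point
E_p = 0, E_q = 0, F_p = 0, F_q = 0, G_p = -7, G_q = 0
EG - F^2 = 637/36;  g^inv = (36/637) * [[49/4, 0], [0, 13/9]]
first-kind symbols [ij,l] = (1/2)(d_i g_jl + d_j g_il - d_l g_ij): [pp,p] = E_p/2 = 0, [pp,q] = F_p - E_q/2 = 0, [pq,p] = E_q/2 = 0, [pq,q] = G_p/2 = -7/2, [qq,p] = F_q - G_p/2 = 7/2, [qq,q] = G_q/2 = 0
Gamma^p_ij = (G*[ij,p] - F*[ij,q])/(EG - F^2), Gamma^q_ij = (E*[ij,q] - F*[ij,p])/(EG - F^2)
Gamma_ppp = 0, Gamma_ppq = 0, Gamma_pqq = 63/26, Gamma_qpp = 0, Gamma_qpq = -2/7, Gamma_qqq = 0
X = (-4/3, 0), Y = (21/8, -7/3) at the point


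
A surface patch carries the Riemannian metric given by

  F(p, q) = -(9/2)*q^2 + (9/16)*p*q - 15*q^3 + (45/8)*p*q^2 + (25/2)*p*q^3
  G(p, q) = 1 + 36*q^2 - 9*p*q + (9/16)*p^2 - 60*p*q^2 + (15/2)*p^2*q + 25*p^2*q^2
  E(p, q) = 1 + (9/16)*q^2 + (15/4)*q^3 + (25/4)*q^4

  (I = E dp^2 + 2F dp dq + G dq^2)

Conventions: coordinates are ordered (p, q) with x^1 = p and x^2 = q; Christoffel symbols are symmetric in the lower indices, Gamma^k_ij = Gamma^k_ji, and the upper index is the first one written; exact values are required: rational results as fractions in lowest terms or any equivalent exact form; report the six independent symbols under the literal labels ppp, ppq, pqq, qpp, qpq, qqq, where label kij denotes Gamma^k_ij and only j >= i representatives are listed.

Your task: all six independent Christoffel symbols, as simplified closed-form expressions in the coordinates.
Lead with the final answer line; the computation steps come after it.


Answer: Gamma_ppp = 0, Gamma_ppq = (200*q^3 + 90*q^2 + 9*q)/(400*p^2*q^2 + 120*p^2*q + 9*p^2 - 960*p*q^2 - 144*p*q + 100*q^4 + 60*q^3 + 585*q^2 + 16), Gamma_pqq = (200*p*q^2 + 60*p*q - 240*q^2 - 72*q)/(400*p^2*q^2 + 120*p^2*q + 9*p^2 - 960*p*q^2 - 144*p*q + 100*q^4 + 60*q^3 + 585*q^2 + 16), Gamma_qpp = 0, Gamma_qpq = (400*p*q^2 + 120*p*q + 9*p - 480*q^2 - 72*q)/(400*p^2*q^2 + 120*p^2*q + 9*p^2 - 960*p*q^2 - 144*p*q + 100*q^4 + 60*q^3 + 585*q^2 + 16), Gamma_qqq = (400*p^2*q + 60*p^2 - 960*p*q - 72*p + 576*q)/(400*p^2*q^2 + 120*p^2*q + 9*p^2 - 960*p*q^2 - 144*p*q + 100*q^4 + 60*q^3 + 585*q^2 + 16)

E = 1 + (9/16)*q^2 + (15/4)*q^3 + (25/4)*q^4; F = -(9/2)*q^2 + (9/16)*p*q - 15*q^3 + (45/8)*p*q^2 + (25/2)*p*q^3; G = 1 + 36*q^2 - 9*p*q + (9/16)*p^2 - 60*p*q^2 + (15/2)*p^2*q + 25*p^2*q^2
Gamma^k_ij = (1/2) g^{kl} (d_i g_jl + d_j g_il - d_l g_ij), with g^inv = (1/(EG-F^2)) [[G, -F], [-F, E]]
first partials: E_p = 0, E_q = (9/8)*q + (45/4)*q^2 + 25*q^3, F_p = (9/16)*q + (45/8)*q^2 + (25/2)*q^3, F_q = -9*q + (9/16)*p - 45*q^2 + (45/4)*p*q + (75/2)*p*q^2, G_p = -9*q + (9/8)*p - 60*q^2 + 15*p*q + 50*p*q^2, G_q = 72*q - 9*p - 120*p*q + (15/2)*p^2 + 50*p^2*q
D = EG - F^2 = 1 + (585/16)*q^2 - 9*p*q + (9/16)*p^2 + (15/4)*q^3 - 60*p*q^2 + (15/2)*p^2*q + (25/4)*q^4 + 25*p^2*q^2
expanded: Gamma^p_pp = (G E_p - 2F F_p + F E_q)/(2D), Gamma^p_pq = (G E_q - F G_p)/(2D), Gamma^p_qq = (2G F_q - G G_p - F G_q)/(2D), Gamma^q_pp = (2E F_p - E E_q - F E_p)/(2D), Gamma^q_pq = (E G_p - F E_q)/(2D), Gamma^q_qq = (E G_q - 2F F_q + F G_p)/(2D); substitute and cancel common factors


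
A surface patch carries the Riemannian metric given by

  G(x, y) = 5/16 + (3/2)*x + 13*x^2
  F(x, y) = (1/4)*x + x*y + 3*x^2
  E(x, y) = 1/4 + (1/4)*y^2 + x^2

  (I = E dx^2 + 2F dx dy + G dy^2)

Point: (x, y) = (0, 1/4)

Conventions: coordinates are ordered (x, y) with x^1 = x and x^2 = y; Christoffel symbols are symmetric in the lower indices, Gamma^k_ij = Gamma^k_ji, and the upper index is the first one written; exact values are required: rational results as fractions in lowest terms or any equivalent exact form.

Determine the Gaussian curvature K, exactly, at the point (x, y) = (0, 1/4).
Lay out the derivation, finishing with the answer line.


E = 17/64, F = 0, G = 5/16, EG - F^2 = 85/1024 at the point
E_x = 0, E_y = 1/8, F_x = 1/2, F_y = 0, G_x = 3/2, G_y = 0
E_yy = 1/2, F_xy = 1, G_xx = 26
The intrinsic route: Brioschi's K = (det M1 - det M2)/(EG - F^2)^2.
M1 = [[-E_yy/2 + F_xy - G_xx/2, E_x/2, F_x - E_y/2], [F_y - G_x/2, E, F], [G_y/2, F, G]] = [[-49/4, 0, 7/16], [-3/4, 17/64, 0], [0, 0, 5/16]]; det M1 = -4165/4096
M2 = [[0, E_y/2, G_x/2], [E_y/2, E, F], [G_x/2, F, G]] = [[0, 1/16, 3/4], [1/16, 17/64, 0], [3/4, 0, 5/16]]; det M2 = -617/4096
det M1 - det M2 = -887/1024; K = -887/1024 / (85/1024)^2 = -908288/7225

Answer: K = -908288/7225


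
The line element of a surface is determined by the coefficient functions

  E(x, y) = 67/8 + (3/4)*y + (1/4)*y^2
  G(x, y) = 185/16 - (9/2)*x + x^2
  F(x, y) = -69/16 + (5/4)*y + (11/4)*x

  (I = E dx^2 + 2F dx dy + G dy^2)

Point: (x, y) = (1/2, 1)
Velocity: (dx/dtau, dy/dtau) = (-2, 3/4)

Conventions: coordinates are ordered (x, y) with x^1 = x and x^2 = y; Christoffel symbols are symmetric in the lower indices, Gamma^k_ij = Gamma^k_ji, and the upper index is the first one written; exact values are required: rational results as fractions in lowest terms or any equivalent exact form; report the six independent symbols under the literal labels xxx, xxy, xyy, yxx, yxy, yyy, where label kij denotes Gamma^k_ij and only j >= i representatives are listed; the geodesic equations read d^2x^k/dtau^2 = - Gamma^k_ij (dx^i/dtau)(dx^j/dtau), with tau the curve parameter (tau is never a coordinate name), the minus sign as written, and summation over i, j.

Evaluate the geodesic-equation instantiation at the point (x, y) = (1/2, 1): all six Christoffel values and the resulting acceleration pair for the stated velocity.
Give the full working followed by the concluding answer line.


E = 75/8, F = -27/16, G = 153/16 at the point
E_x = 0, E_y = 5/4, F_x = 11/4, F_y = 5/4, G_x = -7/2, G_y = 0
EG - F^2 = 22221/256;  g^inv = (256/22221) * [[153/16, 27/16], [27/16, 75/8]]
first-kind symbols [ij,l] = (1/2)(d_i g_jl + d_j g_il - d_l g_ij): [xx,x] = E_x/2 = 0, [xx,y] = F_x - E_y/2 = 17/8, [xy,x] = E_y/2 = 5/8, [xy,y] = G_x/2 = -7/4, [yy,x] = F_y - G_x/2 = 3, [yy,y] = G_y/2 = 0
Gamma^x_ij = (G*[ij,x] - F*[ij,y])/(EG - F^2), Gamma^y_ij = (E*[ij,y] - F*[ij,x])/(EG - F^2)
Gamma_xxx = 34/823, Gamma_xxy = 86/2469, Gamma_xyy = 272/823, Gamma_yxx = 1700/7407, Gamma_yxy = -1310/7407, Gamma_yyy = 48/823
d^2x/dtau^2 = -(Gamma_xxx*(-2)^2 + 2*Gamma_xxy*(-2)*(3/4) + Gamma_xyy*(3/4)^2) = -203/823
d^2y/dtau^2 = -(Gamma_yxx*(-2)^2 + 2*Gamma_yxy*(-2)*(3/4) + Gamma_yyy*(3/4)^2) = -10973/7407

Answer: Gamma_xxx = 34/823, Gamma_xxy = 86/2469, Gamma_xyy = 272/823, Gamma_yxx = 1700/7407, Gamma_yxy = -1310/7407, Gamma_yyy = 48/823; accelerations (d^2x/dtau^2, d^2y/dtau^2) = (-203/823, -10973/7407)


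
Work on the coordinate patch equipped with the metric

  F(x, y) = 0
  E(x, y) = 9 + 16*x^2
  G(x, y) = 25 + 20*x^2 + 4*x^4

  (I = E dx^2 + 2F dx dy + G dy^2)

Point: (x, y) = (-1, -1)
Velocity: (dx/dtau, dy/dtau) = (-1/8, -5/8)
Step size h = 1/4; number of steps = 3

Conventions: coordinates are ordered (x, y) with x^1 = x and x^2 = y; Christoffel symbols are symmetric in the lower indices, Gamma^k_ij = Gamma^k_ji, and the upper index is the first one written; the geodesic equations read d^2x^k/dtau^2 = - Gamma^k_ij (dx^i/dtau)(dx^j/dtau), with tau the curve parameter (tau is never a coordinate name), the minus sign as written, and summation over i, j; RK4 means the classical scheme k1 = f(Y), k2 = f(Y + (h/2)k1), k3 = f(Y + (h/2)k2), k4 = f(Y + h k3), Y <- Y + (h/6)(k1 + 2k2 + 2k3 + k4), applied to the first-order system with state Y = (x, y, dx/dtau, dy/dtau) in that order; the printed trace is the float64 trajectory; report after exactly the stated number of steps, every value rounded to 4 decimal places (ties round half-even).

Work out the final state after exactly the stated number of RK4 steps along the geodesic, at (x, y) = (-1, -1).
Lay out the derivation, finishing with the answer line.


f(Y) = (dx/dtau, dy/dtau, -Gamma^x_ij Y'^i Y'^j, -Gamma^y_ij Y'^i Y'^j) with the Gammas evaluated at the stage position; h = 0.250000; intermediate values shown to 6 dp
step 0: x = -1.0000, y = -1.0000, dx/dtau = -0.1250, dy/dtau = -0.6250
step 1:
  k1: at (x, y) = (-1.000000, -1.000000), (dx/dtau, dy/dtau) = (-0.125000, -0.625000); Gamma_xxx = -0.640000, Gamma_xxy = 0.000000, Gamma_xyy = 1.120000, Gamma_yxx = 0.000000, Gamma_yxy = -0.571429, Gamma_yyy = 0.000000; k1 = (-0.125000, -0.625000, -0.427500, 0.089286)
  k2: at (x, y) = (-1.015625, -1.078125), (dx/dtau, dy/dtau) = (-0.178437, -0.613839); Gamma_xxx = -0.637157, Gamma_xxy = 0.000000, Gamma_xyy = 1.125059, Gamma_yxx = 0.000000, Gamma_yxy = -0.575181, Gamma_yyy = 0.000000; k2 = (-0.178437, -0.613839, -0.403634, 0.126001)
  k3: at (x, y) = (-1.022305, -1.076730), (dx/dtau, dy/dtau) = (-0.175454, -0.609250); Gamma_xxx = -0.635917, Gamma_xxy = 0.000000, Gamma_xyy = 1.127197, Gamma_yxx = 0.000000, Gamma_yxy = -0.576741, Gamma_yyy = 0.000000; k3 = (-0.175454, -0.609250, -0.398823, 0.123302)
  k4: at (x, y) = (-1.043864, -1.152312), (dx/dtau, dy/dtau) = (-0.224706, -0.594174); Gamma_xxx = -0.631821, Gamma_xxy = 0.000000, Gamma_xyy = 1.134008, Gamma_yxx = 0.000000, Gamma_yxy = -0.581596, Gamma_yyy = 0.000000; k4 = (-0.224706, -0.594174, -0.368452, 0.155303)
  Y <- Y + (h/6)(k1 + 2k2 + 2k3 + k4): x = -1.0441, y = -1.1527, dx/dtau = -0.2250, dy/dtau = -0.5940
step 2:
  k1: at (x, y) = (-1.044062, -1.152723), (dx/dtau, dy/dtau) = (-0.225036, -0.594034); Gamma_xxx = -0.631783, Gamma_xxy = 0.000000, Gamma_xyy = 1.134070, Gamma_yxx = 0.000000, Gamma_yxy = -0.581640, Gamma_yyy = 0.000000; k1 = (-0.225036, -0.594034, -0.368192, 0.155506)
  k2: at (x, y) = (-1.072192, -1.226977), (dx/dtau, dy/dtau) = (-0.271060, -0.574595); Gamma_xxx = -0.626245, Gamma_xxy = 0.000000, Gamma_xyy = 1.142771, Gamma_yxx = 0.000000, Gamma_yxy = -0.587567, Gamma_yyy = 0.000000; k2 = (-0.271060, -0.574595, -0.331285, 0.183027)
  k3: at (x, y) = (-1.077945, -1.224547), (dx/dtau, dy/dtau) = (-0.266447, -0.571155); Gamma_xxx = -0.625089, Gamma_xxy = 0.000000, Gamma_xyy = 1.144528, Gamma_yxx = 0.000000, Gamma_yxy = -0.588725, Gamma_yyy = 0.000000; k3 = (-0.266447, -0.571155, -0.328988, 0.179187)
  k4: at (x, y) = (-1.110674, -1.295512), (dx/dtau, dy/dtau) = (-0.307283, -0.549237); Gamma_xxx = -0.618382, Gamma_xxy = 0.000000, Gamma_xyy = 1.154395, Gamma_yxx = 0.000000, Gamma_yxy = -0.594962, Gamma_yyy = 0.000000; k4 = (-0.307283, -0.549237, -0.289846, 0.200825)
  Y <- Y + (h/6)(k1 + 2k2 + 2k3 + k4): x = -1.1110, y = -1.2958, dx/dtau = -0.3075, dy/dtau = -0.5490
step 3:
  k1: at (x, y) = (-1.111034, -1.295838), (dx/dtau, dy/dtau) = (-0.307477, -0.549002); Gamma_xxx = -0.618307, Gamma_xxy = 0.000000, Gamma_xyy = 1.154502, Gamma_yxx = 0.000000, Gamma_yxy = -0.595027, Gamma_yyy = 0.000000; k1 = (-0.307477, -0.549002, -0.289514, 0.200888)
  k2: at (x, y) = (-1.149469, -1.364464), (dx/dtau, dy/dtau) = (-0.343666, -0.523891); Gamma_xxx = -0.610193, Gamma_xxy = 0.000000, Gamma_xyy = 1.165859, Gamma_yxx = 0.000000, Gamma_yxy = -0.601615, Gamma_yyy = 0.000000; k2 = (-0.343666, -0.523891, -0.247916, 0.216634)
  k3: at (x, y) = (-1.153993, -1.361325), (dx/dtau, dy/dtau) = (-0.338466, -0.521923); Gamma_xxx = -0.609225, Gamma_xxy = 0.000000, Gamma_xyy = 1.167183, Gamma_yxx = 0.000000, Gamma_yxy = -0.602340, Gamma_yyy = 0.000000; k3 = (-0.338466, -0.521923, -0.248152, 0.212811)
  k4: at (x, y) = (-1.195651, -1.426319), (dx/dtau, dy/dtau) = (-0.369515, -0.495799); Gamma_xxx = -0.600202, Gamma_xxy = 0.000000, Gamma_xyy = 1.179271, Gamma_yxx = 0.000000, Gamma_yxy = -0.608539, Gamma_yyy = 0.000000; k4 = (-0.369515, -0.495799, -0.207932, 0.222975)
  Y <- Y + (h/6)(k1 + 2k2 + 2k3 + k4): x = -1.1961, y = -1.4265, dx/dtau = -0.3695, dy/dtau = -0.4956

Answer: x = -1.1961, y = -1.4265, dx/dtau = -0.3695, dy/dtau = -0.4956


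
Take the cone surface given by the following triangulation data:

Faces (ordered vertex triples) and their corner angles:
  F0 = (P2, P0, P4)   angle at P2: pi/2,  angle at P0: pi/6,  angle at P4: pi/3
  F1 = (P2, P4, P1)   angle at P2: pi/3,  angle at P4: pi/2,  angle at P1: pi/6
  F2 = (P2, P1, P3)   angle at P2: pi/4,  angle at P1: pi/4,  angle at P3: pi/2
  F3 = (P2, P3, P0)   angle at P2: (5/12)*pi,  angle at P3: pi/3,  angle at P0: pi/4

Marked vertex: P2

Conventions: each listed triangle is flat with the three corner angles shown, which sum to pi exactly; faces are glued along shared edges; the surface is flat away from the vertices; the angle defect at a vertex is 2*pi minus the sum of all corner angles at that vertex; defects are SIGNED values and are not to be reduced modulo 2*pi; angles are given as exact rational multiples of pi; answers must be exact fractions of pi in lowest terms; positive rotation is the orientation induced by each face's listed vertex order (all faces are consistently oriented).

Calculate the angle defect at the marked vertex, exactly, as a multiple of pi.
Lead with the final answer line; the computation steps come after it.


Answer: defect(P2) = pi/2

Sum of corner angles at P2: (3/2)*pi
defect = 2*pi - (3/2)*pi


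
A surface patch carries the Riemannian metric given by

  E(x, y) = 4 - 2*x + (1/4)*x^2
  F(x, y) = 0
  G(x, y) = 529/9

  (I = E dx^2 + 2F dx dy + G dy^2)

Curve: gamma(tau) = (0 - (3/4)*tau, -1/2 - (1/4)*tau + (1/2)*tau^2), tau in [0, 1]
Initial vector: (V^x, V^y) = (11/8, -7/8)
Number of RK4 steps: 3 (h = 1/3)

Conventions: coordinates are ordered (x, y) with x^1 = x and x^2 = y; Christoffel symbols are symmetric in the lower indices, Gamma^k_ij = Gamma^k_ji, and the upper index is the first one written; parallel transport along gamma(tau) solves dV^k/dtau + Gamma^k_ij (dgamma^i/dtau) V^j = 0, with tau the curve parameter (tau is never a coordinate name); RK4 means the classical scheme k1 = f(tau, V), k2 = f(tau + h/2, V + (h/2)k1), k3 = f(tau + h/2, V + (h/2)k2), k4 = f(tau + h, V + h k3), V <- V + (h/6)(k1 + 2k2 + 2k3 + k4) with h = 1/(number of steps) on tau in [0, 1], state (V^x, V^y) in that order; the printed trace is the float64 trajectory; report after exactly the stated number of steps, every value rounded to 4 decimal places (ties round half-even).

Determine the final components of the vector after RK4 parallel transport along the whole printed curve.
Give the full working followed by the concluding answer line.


gamma'(tau) = (-3/4, -1/4 + tau); f(tau, V)^k = -Gamma^k_ij(gamma(tau)) gamma'^i(tau) V^j; h = 1/3; intermediate values shown to 6 dp
curve data and Christoffel symbols at the stage parameters:
  tau = 0.000000: gamma = (0.000000, -0.500000), gamma' = (-0.750000, -0.250000); Gamma_xxx = -0.250000, Gamma_xxy = 0.000000, Gamma_xyy = 0.000000, Gamma_yxx = 0.000000, Gamma_yxy = 0.000000, Gamma_yyy = 0.000000
  tau = 0.166667: gamma = (-0.125000, -0.527778), gamma' = (-0.750000, -0.083333); Gamma_xxx = -0.242424, Gamma_xxy = 0.000000, Gamma_xyy = 0.000000, Gamma_yxx = 0.000000, Gamma_yxy = 0.000000, Gamma_yyy = 0.000000
  tau = 0.333333: gamma = (-0.250000, -0.527778), gamma' = (-0.750000, 0.083333); Gamma_xxx = -0.235294, Gamma_xxy = 0.000000, Gamma_xyy = 0.000000, Gamma_yxx = 0.000000, Gamma_yxy = 0.000000, Gamma_yyy = 0.000000
  tau = 0.500000: gamma = (-0.375000, -0.500000), gamma' = (-0.750000, 0.250000); Gamma_xxx = -0.228571, Gamma_xxy = 0.000000, Gamma_xyy = 0.000000, Gamma_yxx = 0.000000, Gamma_yxy = 0.000000, Gamma_yyy = 0.000000
  tau = 0.666667: gamma = (-0.500000, -0.444444), gamma' = (-0.750000, 0.416667); Gamma_xxx = -0.222222, Gamma_xxy = 0.000000, Gamma_xyy = 0.000000, Gamma_yxx = 0.000000, Gamma_yxy = 0.000000, Gamma_yyy = 0.000000
  tau = 0.833333: gamma = (-0.625000, -0.361111), gamma' = (-0.750000, 0.583333); Gamma_xxx = -0.216216, Gamma_xxy = 0.000000, Gamma_xyy = 0.000000, Gamma_yxx = 0.000000, Gamma_yxy = 0.000000, Gamma_yyy = 0.000000
  tau = 1.000000: gamma = (-0.750000, -0.250000), gamma' = (-0.750000, 0.750000); Gamma_xxx = -0.210526, Gamma_xxy = 0.000000, Gamma_xyy = 0.000000, Gamma_yxx = 0.000000, Gamma_yxy = 0.000000, Gamma_yyy = 0.000000
step 0: V^x = 1.3750, V^y = -0.8750
step 1: k1 = (-0.257812, 0.000000), k2 = (-0.242188, 0.000000), k3 = (-0.242661, 0.000000), k4 = (-0.228373, 0.000000); V <- V + (h/6)(k1 + 2k2 + 2k3 + k4): V^x = 1.2941, V^y = -0.8750
step 2: k1 = (-0.228374, 0.000000), k2 = (-0.215324, 0.000000), k3 = (-0.215697, 0.000000), k4 = (-0.203703, 0.000000); V <- V + (h/6)(k1 + 2k2 + 2k3 + k4): V^x = 1.2222, V^y = -0.8750
step 3: k1 = (-0.203704, 0.000000), k2 = (-0.192693, 0.000000), k3 = (-0.192990, 0.000000), k4 = (-0.182825, 0.000000); V <- V + (h/6)(k1 + 2k2 + 2k3 + k4): V^x = 1.1579, V^y = -0.8750

Answer: V^x = 1.1579, V^y = -0.8750


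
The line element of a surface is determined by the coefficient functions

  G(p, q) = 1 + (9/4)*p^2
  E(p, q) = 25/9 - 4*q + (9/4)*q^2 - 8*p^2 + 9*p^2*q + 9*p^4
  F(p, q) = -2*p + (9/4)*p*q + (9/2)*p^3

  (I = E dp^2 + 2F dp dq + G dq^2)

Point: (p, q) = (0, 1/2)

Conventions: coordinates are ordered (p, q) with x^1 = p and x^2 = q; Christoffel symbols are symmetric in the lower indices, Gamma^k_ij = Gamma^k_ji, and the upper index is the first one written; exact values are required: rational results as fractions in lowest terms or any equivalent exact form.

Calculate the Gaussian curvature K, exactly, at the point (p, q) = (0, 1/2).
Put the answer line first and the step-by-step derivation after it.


Answer: K = -46656/37249

E = 193/144, F = 0, G = 1, EG - F^2 = 193/144 at the point
E_p = 0, E_q = -7/4, F_p = -7/8, F_q = 0, G_p = 0, G_q = 0
E_qq = 9/2, F_pq = 9/4, G_pp = 9/2
K follows from Brioschi's formula, (det M1 - det M2)/(EG - F^2)^2.
M1 = [[-E_qq/2 + F_pq - G_pp/2, E_p/2, F_p - E_q/2], [F_q - G_p/2, E, F], [G_q/2, F, G]] = [[-9/4, 0, 0], [0, 193/144, 0], [0, 0, 1]]; det M1 = -193/64
M2 = [[0, E_q/2, G_p/2], [E_q/2, E, F], [G_p/2, F, G]] = [[0, -7/8, 0], [-7/8, 193/144, 0], [0, 0, 1]]; det M2 = -49/64
det M1 - det M2 = -9/4; K = -9/4 / (193/144)^2 = -46656/37249


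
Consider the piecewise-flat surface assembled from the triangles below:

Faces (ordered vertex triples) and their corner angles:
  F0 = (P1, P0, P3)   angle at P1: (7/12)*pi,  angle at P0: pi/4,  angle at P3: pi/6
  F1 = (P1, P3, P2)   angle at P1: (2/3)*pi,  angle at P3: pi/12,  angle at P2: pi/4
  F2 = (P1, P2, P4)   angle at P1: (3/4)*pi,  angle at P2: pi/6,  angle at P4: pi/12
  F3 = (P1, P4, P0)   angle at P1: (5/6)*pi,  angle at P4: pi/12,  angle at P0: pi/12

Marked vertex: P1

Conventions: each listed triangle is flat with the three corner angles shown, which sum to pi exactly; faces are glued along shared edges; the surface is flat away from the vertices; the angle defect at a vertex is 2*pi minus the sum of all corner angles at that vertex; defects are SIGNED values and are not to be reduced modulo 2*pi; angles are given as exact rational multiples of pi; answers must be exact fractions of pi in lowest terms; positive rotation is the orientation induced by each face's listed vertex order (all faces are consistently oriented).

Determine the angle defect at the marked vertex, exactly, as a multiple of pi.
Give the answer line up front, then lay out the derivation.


Answer: defect(P1) = (-5/6)*pi

Sum of corner angles at P1: (17/6)*pi
defect = 2*pi - (17/6)*pi


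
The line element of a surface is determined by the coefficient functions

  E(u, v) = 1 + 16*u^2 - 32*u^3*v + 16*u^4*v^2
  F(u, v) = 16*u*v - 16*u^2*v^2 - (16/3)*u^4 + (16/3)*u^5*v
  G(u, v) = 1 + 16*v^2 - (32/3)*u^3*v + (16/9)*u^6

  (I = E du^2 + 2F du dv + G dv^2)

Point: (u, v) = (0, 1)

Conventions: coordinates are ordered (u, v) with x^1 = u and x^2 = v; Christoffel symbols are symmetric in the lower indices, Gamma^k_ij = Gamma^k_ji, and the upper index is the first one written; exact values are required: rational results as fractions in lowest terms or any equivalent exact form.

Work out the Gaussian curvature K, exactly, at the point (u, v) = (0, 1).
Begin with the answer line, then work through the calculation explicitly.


Answer: K = 16/289

E = 1, F = 0, G = 17, EG - F^2 = 17 at the point
E_u = 0, E_v = 0, F_u = 16, F_v = 0, G_u = 0, G_v = 32
E_vv = 0, F_uv = 16, G_uu = 0
Compute both Brioschi determinants and normalise by (EG - F^2)^2.
M1 = [[-E_vv/2 + F_uv - G_uu/2, E_u/2, F_u - E_v/2], [F_v - G_u/2, E, F], [G_v/2, F, G]] = [[16, 0, 16], [0, 1, 0], [16, 0, 17]]; det M1 = 16
M2 = [[0, E_v/2, G_u/2], [E_v/2, E, F], [G_u/2, F, G]] = [[0, 0, 0], [0, 1, 0], [0, 0, 17]]; det M2 = 0
det M1 - det M2 = 16; K = 16 / (17)^2 = 16/289


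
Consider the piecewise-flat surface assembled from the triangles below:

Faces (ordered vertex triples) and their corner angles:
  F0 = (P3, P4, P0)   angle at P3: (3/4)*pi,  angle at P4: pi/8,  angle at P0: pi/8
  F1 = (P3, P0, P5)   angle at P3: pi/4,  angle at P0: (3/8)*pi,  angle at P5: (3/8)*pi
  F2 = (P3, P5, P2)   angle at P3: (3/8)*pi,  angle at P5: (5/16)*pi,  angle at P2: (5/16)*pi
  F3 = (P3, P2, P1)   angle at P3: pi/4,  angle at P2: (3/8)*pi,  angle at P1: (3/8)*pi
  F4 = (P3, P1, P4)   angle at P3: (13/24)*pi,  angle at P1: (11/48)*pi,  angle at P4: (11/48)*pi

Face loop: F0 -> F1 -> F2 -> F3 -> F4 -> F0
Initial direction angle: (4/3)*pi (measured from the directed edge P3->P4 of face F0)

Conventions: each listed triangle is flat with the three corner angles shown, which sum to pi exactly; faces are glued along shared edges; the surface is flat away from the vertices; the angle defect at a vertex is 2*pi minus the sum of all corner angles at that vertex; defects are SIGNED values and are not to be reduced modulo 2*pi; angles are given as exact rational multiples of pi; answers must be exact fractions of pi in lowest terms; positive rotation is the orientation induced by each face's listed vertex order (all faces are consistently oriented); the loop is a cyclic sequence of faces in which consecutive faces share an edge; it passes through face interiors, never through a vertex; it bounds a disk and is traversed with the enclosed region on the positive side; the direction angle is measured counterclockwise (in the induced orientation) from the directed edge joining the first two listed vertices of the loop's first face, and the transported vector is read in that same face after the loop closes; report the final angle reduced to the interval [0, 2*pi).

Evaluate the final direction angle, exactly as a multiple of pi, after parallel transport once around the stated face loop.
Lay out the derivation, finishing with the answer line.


enclosed vertex P3: corner angles sum to (13/6)*pi, defect = 2*pi - (13/6)*pi = -pi/6
transport around the loop rotates by the sum of enclosed defects; add to the initial angle mod 2*pi
final angle = (4/3)*pi - pi/6 = (7/6)*pi (mod 2*pi)

Answer: final direction angle = (7/6)*pi


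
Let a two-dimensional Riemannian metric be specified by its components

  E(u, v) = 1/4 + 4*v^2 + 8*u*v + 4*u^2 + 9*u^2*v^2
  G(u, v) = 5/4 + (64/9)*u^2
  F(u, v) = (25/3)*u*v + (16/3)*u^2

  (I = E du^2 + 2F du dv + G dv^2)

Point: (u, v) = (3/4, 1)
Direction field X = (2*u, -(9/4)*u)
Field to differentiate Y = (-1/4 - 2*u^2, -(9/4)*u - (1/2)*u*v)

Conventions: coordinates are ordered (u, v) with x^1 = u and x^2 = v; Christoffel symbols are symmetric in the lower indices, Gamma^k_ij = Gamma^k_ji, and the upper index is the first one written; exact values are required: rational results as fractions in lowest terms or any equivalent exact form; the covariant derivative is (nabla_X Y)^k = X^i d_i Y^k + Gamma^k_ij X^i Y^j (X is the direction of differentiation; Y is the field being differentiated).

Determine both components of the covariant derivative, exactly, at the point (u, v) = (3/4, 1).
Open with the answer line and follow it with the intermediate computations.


Answer: (nabla_X Y)^u = -748457/54400, (nabla_X Y)^v = 140851/13600

E = 281/16, F = 37/4, G = 21/4 at the point
E_u = 55/2, E_v = 193/8, F_u = 49/3, F_v = 25/4, G_u = 32/3, G_v = 0
EG - F^2 = 425/64;  g^inv = (64/425) * [[21/4, -37/4], [-37/4, 281/16]]
first-kind symbols [ij,l] = (1/2)(d_i g_jl + d_j g_il - d_l g_ij): [uu,u] = E_u/2 = 55/4, [uu,v] = F_u - E_v/2 = 205/48, [uv,u] = E_v/2 = 193/16, [uv,v] = G_u/2 = 16/3, [vv,u] = F_v - G_u/2 = 11/12, [vv,v] = G_v/2 = 0
Gamma^u_ij = (G*[ij,u] - F*[ij,v])/(EG - F^2), Gamma^v_ij = (E*[ij,v] - F*[ij,u])/(EG - F^2)
Gamma_uuu = 251/51, Gamma_uuv = 2687/1275, Gamma_uvv = 308/425, Gamma_vuu = -1603/204, Gamma_vuv = -3439/1275, Gamma_vvv = -1628/1275
X = (3/2, -27/16), Y = (-11/8, -33/16) at the point


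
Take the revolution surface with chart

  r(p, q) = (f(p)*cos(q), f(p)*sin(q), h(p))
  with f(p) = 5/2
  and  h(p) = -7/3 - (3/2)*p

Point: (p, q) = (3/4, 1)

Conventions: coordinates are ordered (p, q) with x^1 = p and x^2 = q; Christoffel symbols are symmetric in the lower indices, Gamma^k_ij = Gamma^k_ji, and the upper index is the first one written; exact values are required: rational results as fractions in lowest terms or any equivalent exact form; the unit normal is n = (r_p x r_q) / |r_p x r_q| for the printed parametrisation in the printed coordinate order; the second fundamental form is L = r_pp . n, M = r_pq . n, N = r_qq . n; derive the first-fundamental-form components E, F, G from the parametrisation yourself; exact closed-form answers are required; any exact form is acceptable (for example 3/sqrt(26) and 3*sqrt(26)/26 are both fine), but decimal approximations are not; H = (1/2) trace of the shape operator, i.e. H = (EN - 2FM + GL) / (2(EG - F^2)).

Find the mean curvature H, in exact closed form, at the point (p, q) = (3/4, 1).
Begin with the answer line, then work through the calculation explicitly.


Answer: H = -1/5

f = 5/2, f' = 0, f'' = 0, h' = -3/2, h'' = 0
E = 9/4, F = 0, G = 25/4; answer radicand W^2 = 9/4
unnormalised second-form numerators: l = 0, m = 0, n = -15/4; L = l/sqrt(9/4), and similarly M = m/sqrt(W^2), N = n/sqrt(W^2)
H = (E*n - 2*F*m + G*l) / (2*(EG - F^2)*sqrt(W^2)); E*n - 2*F*m + G*l = -135/16, EG - F^2 = 225/16, so H = (-3/10)/sqrt(9/4)


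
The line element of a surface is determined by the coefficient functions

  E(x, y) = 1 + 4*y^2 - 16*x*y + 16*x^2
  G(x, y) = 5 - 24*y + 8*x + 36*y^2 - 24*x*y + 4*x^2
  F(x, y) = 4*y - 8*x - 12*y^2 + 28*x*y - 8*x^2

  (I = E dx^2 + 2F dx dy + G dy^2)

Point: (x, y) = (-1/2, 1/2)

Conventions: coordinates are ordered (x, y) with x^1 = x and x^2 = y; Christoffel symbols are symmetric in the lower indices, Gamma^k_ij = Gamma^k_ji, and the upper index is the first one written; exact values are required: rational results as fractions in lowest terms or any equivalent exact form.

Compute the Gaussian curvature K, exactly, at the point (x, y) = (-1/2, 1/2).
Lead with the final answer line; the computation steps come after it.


Answer: K = 5/49

E = 10, F = -6, G = 5, EG - F^2 = 14 at the point
E_x = -24, E_y = 12, F_x = 14, F_y = -22, G_x = -8, G_y = 24
E_yy = 8, F_xy = 28, G_xx = 8
Brioschi: K = (det M1 - det M2) / (EG - F^2)^2 with the standard first/second-derivative matrices M1, M2.
M1 = [[-E_yy/2 + F_xy - G_xx/2, E_x/2, F_x - E_y/2], [F_y - G_x/2, E, F], [G_y/2, F, G]] = [[20, -12, 8], [-18, 10, -6], [12, -6, 5]]; det M1 = -32
M2 = [[0, E_y/2, G_x/2], [E_y/2, E, F], [G_x/2, F, G]] = [[0, 6, -4], [6, 10, -6], [-4, -6, 5]]; det M2 = -52
det M1 - det M2 = 20; K = 20 / (14)^2 = 5/49


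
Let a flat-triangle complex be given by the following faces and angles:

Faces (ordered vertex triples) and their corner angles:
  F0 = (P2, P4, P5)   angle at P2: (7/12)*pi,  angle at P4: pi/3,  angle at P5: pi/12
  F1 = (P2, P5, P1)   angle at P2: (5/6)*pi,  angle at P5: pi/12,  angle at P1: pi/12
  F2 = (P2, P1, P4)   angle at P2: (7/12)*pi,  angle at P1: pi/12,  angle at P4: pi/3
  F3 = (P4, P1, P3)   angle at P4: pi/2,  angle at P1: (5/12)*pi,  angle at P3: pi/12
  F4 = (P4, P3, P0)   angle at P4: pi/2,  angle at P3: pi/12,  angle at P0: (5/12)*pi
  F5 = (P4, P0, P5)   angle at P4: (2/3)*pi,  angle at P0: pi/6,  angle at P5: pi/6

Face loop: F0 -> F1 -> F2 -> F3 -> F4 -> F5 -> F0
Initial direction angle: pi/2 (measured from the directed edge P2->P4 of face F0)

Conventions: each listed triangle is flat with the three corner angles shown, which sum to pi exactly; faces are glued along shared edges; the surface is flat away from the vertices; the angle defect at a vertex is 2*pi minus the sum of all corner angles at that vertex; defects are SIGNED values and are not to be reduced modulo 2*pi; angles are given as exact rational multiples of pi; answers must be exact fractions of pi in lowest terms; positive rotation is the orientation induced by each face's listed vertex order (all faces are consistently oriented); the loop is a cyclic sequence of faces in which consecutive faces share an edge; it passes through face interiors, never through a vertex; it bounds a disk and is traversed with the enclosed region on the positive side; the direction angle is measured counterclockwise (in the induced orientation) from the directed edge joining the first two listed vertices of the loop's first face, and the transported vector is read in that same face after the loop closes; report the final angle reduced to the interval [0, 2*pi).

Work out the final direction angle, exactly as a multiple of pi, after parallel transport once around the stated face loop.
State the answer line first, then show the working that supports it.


Answer: final direction angle = pi/6

enclosed vertex P2: corner angles sum to 2*pi, defect = 2*pi - 2*pi = 0
enclosed vertex P4: corner angles sum to (7/3)*pi, defect = 2*pi - (7/3)*pi = -pi/3
by Gauss-Bonnet the loop rotates the vector by the enclosed defect sum (positive orientation, mod 2*pi)
final angle = pi/2 - pi/3 = pi/6 (mod 2*pi)


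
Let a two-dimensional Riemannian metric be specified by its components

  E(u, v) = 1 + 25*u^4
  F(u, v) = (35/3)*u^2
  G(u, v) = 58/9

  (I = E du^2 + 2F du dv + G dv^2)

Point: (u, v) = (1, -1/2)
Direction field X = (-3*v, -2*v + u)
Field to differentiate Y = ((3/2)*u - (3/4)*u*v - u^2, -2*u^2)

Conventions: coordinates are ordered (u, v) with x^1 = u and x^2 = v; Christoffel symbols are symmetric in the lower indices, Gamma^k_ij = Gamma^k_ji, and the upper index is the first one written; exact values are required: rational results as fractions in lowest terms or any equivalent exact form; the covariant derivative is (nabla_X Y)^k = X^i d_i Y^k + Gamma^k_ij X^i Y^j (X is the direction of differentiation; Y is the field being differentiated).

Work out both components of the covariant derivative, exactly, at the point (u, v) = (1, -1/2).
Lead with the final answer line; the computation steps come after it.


Answer: (nabla_X Y)^u = 1809/4528, (nabla_X Y)^v = -11379/2264

E = 26, F = 35/3, G = 58/9 at the point
E_u = 100, E_v = 0, F_u = 70/3, F_v = 0, G_u = 0, G_v = 0
EG - F^2 = 283/9;  g^inv = (9/283) * [[58/9, -35/3], [-35/3, 26]]
first-kind symbols [ij,l] = (1/2)(d_i g_jl + d_j g_il - d_l g_ij): [uu,u] = E_u/2 = 50, [uu,v] = F_u - E_v/2 = 70/3, [uv,u] = E_v/2 = 0, [uv,v] = G_u/2 = 0, [vv,u] = F_v - G_u/2 = 0, [vv,v] = G_v/2 = 0
Gamma^u_ij = (G*[ij,u] - F*[ij,v])/(EG - F^2), Gamma^v_ij = (E*[ij,v] - F*[ij,u])/(EG - F^2)
Gamma_uuu = 450/283, Gamma_uuv = 0, Gamma_uvv = 0, Gamma_vuu = 210/283, Gamma_vuv = 0, Gamma_vvv = 0
X = (3/2, 2), Y = (7/8, -2) at the point


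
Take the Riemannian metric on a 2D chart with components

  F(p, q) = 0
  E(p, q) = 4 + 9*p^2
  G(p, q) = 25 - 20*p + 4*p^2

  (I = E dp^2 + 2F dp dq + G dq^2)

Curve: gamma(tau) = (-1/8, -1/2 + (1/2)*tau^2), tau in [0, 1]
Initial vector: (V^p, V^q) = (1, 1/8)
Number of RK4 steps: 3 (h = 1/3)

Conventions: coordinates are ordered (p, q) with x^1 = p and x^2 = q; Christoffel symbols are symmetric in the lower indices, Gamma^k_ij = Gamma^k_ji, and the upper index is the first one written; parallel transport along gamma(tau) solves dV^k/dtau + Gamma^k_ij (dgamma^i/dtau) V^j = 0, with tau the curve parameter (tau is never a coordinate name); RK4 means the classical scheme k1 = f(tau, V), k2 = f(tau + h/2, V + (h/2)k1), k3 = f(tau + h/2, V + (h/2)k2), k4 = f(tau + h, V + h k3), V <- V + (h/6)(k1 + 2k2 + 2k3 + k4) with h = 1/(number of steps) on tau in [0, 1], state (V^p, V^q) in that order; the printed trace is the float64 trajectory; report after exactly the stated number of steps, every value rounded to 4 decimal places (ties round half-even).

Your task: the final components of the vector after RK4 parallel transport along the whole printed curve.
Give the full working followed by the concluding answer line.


gamma'(tau) = (0, tau); f(tau, V)^k = -Gamma^k_ij(gamma(tau)) gamma'^i(tau) V^j; h = 1/3; intermediate values shown to 6 dp
curve data and Christoffel symbols at the stage parameters:
  tau = 0.000000: gamma = (-0.125000, -0.500000), gamma' = (0.000000, 0.000000); Gamma_ppp = -0.271698, Gamma_ppq = 0.000000, Gamma_pqq = 2.535849, Gamma_qpp = 0.000000, Gamma_qpq = -0.380952, Gamma_qqq = 0.000000
  tau = 0.166667: gamma = (-0.125000, -0.486111), gamma' = (0.000000, 0.166667); Gamma_ppp = -0.271698, Gamma_ppq = 0.000000, Gamma_pqq = 2.535849, Gamma_qpp = 0.000000, Gamma_qpq = -0.380952, Gamma_qqq = 0.000000
  tau = 0.333333: gamma = (-0.125000, -0.444444), gamma' = (0.000000, 0.333333); Gamma_ppp = -0.271698, Gamma_ppq = 0.000000, Gamma_pqq = 2.535849, Gamma_qpp = 0.000000, Gamma_qpq = -0.380952, Gamma_qqq = 0.000000
  tau = 0.500000: gamma = (-0.125000, -0.375000), gamma' = (0.000000, 0.500000); Gamma_ppp = -0.271698, Gamma_ppq = 0.000000, Gamma_pqq = 2.535849, Gamma_qpp = 0.000000, Gamma_qpq = -0.380952, Gamma_qqq = 0.000000
  tau = 0.666667: gamma = (-0.125000, -0.277778), gamma' = (0.000000, 0.666667); Gamma_ppp = -0.271698, Gamma_ppq = 0.000000, Gamma_pqq = 2.535849, Gamma_qpp = 0.000000, Gamma_qpq = -0.380952, Gamma_qqq = 0.000000
  tau = 0.833333: gamma = (-0.125000, -0.152778), gamma' = (0.000000, 0.833333); Gamma_ppp = -0.271698, Gamma_ppq = 0.000000, Gamma_pqq = 2.535849, Gamma_qpp = 0.000000, Gamma_qpq = -0.380952, Gamma_qqq = 0.000000
  tau = 1.000000: gamma = (-0.125000, 0.000000), gamma' = (0.000000, 1.000000); Gamma_ppp = -0.271698, Gamma_ppq = 0.000000, Gamma_pqq = 2.535849, Gamma_qpp = 0.000000, Gamma_qpq = -0.380952, Gamma_qqq = 0.000000
step 0: V^p = 1.0000, V^q = 0.1250
step 1: k1 = (0.000000, 0.000000), k2 = (-0.052830, 0.063492), k3 = (-0.057303, 0.062933), k4 = (-0.123392, 0.124559); V <- V + (h/6)(k1 + 2k2 + 2k3 + k4): V^p = 0.9809, V^q = 0.1460
step 2: k1 = (-0.123384, 0.124560), k2 = (-0.211397, 0.182923), k3 = (-0.223731, 0.180129), k4 = (-0.348274, 0.230179); V <- V + (h/6)(k1 + 2k2 + 2k3 + k4): V^p = 0.9064, V^q = 0.2060
step 3: k1 = (-0.348280, 0.230186), k2 = (-0.516422, 0.269305), k3 = (-0.530200, 0.260409), k4 = (-0.742539, 0.277952); V <- V + (h/6)(k1 + 2k2 + 2k3 + k4): V^p = 0.7295, V^q = 0.2931

Answer: V^p = 0.7295, V^q = 0.2931
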